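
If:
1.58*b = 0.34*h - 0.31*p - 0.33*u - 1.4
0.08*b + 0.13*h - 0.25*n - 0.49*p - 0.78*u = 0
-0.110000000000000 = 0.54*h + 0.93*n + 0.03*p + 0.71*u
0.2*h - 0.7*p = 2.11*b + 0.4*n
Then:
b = 0.621295197215173*u + 0.19352898886596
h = 5.9179632092922*u + 10.6423201417836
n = -4.27256633237009*u - 6.49671447488213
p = 2.25955186954637*u + 6.16971950257485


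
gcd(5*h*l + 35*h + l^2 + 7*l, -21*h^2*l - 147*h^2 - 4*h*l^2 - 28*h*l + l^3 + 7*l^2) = l + 7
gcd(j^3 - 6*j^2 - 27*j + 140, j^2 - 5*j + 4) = j - 4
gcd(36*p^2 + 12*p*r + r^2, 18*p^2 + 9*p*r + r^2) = 6*p + r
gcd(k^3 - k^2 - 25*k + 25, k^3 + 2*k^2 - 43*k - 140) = k + 5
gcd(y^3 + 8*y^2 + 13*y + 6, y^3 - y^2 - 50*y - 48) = y^2 + 7*y + 6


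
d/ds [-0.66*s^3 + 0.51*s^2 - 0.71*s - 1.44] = -1.98*s^2 + 1.02*s - 0.71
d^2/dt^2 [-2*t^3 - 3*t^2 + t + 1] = -12*t - 6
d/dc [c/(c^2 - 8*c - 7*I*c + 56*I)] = (-c^2 + 56*I)/(c^4 + c^3*(-16 - 14*I) + c^2*(15 + 224*I) + c*(784 - 896*I) - 3136)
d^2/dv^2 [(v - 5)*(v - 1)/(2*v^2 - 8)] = 3*(-2*v^3 + 9*v^2 - 24*v + 12)/(v^6 - 12*v^4 + 48*v^2 - 64)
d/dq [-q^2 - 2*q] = -2*q - 2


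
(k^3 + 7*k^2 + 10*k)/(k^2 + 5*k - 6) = k*(k^2 + 7*k + 10)/(k^2 + 5*k - 6)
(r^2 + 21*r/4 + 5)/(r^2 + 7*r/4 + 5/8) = 2*(r + 4)/(2*r + 1)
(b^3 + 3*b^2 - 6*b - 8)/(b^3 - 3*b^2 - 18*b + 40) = (b + 1)/(b - 5)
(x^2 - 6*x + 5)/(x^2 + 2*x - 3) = (x - 5)/(x + 3)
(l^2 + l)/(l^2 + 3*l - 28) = l*(l + 1)/(l^2 + 3*l - 28)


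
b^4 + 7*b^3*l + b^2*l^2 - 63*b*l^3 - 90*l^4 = (b - 3*l)*(b + 2*l)*(b + 3*l)*(b + 5*l)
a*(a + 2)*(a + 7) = a^3 + 9*a^2 + 14*a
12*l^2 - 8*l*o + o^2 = (-6*l + o)*(-2*l + o)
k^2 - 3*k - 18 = (k - 6)*(k + 3)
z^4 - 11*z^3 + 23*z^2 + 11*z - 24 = (z - 8)*(z - 3)*(z - 1)*(z + 1)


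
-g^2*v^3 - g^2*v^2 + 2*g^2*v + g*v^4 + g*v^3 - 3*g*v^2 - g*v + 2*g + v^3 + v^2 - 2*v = (-g + v)*(v - 1)*(v + 2)*(g*v + 1)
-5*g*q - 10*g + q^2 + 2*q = (-5*g + q)*(q + 2)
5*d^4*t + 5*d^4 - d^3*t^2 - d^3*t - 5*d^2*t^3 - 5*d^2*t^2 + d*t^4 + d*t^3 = (-5*d + t)*(-d + t)*(d + t)*(d*t + d)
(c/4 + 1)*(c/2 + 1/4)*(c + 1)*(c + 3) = c^4/8 + 17*c^3/16 + 23*c^2/8 + 43*c/16 + 3/4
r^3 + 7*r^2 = r^2*(r + 7)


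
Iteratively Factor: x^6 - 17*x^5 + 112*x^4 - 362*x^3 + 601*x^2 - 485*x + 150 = (x - 3)*(x^5 - 14*x^4 + 70*x^3 - 152*x^2 + 145*x - 50) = (x - 3)*(x - 1)*(x^4 - 13*x^3 + 57*x^2 - 95*x + 50) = (x - 3)*(x - 1)^2*(x^3 - 12*x^2 + 45*x - 50) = (x - 5)*(x - 3)*(x - 1)^2*(x^2 - 7*x + 10) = (x - 5)*(x - 3)*(x - 2)*(x - 1)^2*(x - 5)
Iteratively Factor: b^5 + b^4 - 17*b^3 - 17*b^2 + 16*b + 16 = (b - 1)*(b^4 + 2*b^3 - 15*b^2 - 32*b - 16) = (b - 1)*(b + 1)*(b^3 + b^2 - 16*b - 16) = (b - 1)*(b + 1)^2*(b^2 - 16) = (b - 1)*(b + 1)^2*(b + 4)*(b - 4)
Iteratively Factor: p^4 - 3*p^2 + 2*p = (p + 2)*(p^3 - 2*p^2 + p) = p*(p + 2)*(p^2 - 2*p + 1) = p*(p - 1)*(p + 2)*(p - 1)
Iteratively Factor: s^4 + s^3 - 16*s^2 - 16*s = (s)*(s^3 + s^2 - 16*s - 16) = s*(s + 1)*(s^2 - 16) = s*(s + 1)*(s + 4)*(s - 4)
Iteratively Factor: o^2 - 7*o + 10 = (o - 5)*(o - 2)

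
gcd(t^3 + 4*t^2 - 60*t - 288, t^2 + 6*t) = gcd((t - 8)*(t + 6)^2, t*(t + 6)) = t + 6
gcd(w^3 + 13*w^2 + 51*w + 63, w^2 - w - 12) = w + 3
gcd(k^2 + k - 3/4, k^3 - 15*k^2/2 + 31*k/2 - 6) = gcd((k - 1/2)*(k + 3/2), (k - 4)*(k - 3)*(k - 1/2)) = k - 1/2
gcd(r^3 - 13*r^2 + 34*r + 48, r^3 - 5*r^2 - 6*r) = r^2 - 5*r - 6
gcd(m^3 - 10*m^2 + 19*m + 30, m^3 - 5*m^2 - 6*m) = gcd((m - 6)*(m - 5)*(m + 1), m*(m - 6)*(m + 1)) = m^2 - 5*m - 6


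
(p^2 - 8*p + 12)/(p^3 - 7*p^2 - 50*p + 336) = (p - 2)/(p^2 - p - 56)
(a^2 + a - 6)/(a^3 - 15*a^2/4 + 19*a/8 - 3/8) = 8*(a^2 + a - 6)/(8*a^3 - 30*a^2 + 19*a - 3)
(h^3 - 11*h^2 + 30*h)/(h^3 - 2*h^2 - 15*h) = (h - 6)/(h + 3)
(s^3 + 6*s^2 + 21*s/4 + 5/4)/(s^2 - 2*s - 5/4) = (2*s^2 + 11*s + 5)/(2*s - 5)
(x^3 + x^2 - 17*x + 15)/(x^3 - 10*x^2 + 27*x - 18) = (x + 5)/(x - 6)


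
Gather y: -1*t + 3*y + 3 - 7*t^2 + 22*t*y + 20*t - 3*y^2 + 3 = -7*t^2 + 19*t - 3*y^2 + y*(22*t + 3) + 6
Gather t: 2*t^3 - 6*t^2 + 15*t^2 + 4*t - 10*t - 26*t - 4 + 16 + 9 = 2*t^3 + 9*t^2 - 32*t + 21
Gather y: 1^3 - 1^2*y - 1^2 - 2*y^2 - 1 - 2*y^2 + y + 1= -4*y^2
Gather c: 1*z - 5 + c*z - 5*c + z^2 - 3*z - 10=c*(z - 5) + z^2 - 2*z - 15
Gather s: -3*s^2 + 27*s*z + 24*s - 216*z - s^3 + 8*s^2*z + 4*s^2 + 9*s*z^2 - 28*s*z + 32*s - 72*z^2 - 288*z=-s^3 + s^2*(8*z + 1) + s*(9*z^2 - z + 56) - 72*z^2 - 504*z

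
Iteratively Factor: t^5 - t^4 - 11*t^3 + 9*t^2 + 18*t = (t + 1)*(t^4 - 2*t^3 - 9*t^2 + 18*t) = t*(t + 1)*(t^3 - 2*t^2 - 9*t + 18) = t*(t - 2)*(t + 1)*(t^2 - 9) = t*(t - 2)*(t + 1)*(t + 3)*(t - 3)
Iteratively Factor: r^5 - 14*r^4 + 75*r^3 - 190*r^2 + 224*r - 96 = (r - 2)*(r^4 - 12*r^3 + 51*r^2 - 88*r + 48) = (r - 4)*(r - 2)*(r^3 - 8*r^2 + 19*r - 12) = (r - 4)^2*(r - 2)*(r^2 - 4*r + 3) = (r - 4)^2*(r - 2)*(r - 1)*(r - 3)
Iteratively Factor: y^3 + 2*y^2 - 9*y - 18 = (y + 3)*(y^2 - y - 6) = (y - 3)*(y + 3)*(y + 2)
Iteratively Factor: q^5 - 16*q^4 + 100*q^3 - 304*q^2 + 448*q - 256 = (q - 4)*(q^4 - 12*q^3 + 52*q^2 - 96*q + 64) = (q - 4)^2*(q^3 - 8*q^2 + 20*q - 16) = (q - 4)^3*(q^2 - 4*q + 4) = (q - 4)^3*(q - 2)*(q - 2)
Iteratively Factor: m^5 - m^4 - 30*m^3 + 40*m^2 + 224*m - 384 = (m - 2)*(m^4 + m^3 - 28*m^2 - 16*m + 192) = (m - 2)*(m + 4)*(m^3 - 3*m^2 - 16*m + 48) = (m - 3)*(m - 2)*(m + 4)*(m^2 - 16) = (m - 4)*(m - 3)*(m - 2)*(m + 4)*(m + 4)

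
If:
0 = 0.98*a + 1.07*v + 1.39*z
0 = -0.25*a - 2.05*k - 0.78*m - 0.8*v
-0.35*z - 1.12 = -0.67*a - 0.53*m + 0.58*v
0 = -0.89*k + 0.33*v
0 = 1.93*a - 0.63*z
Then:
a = 0.15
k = -0.27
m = 1.42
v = -0.74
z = 0.46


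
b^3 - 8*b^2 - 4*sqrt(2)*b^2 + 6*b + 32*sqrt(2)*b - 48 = (b - 8)*(b - 3*sqrt(2))*(b - sqrt(2))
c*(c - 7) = c^2 - 7*c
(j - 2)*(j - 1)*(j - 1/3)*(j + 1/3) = j^4 - 3*j^3 + 17*j^2/9 + j/3 - 2/9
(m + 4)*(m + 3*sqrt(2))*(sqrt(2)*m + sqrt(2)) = sqrt(2)*m^3 + 6*m^2 + 5*sqrt(2)*m^2 + 4*sqrt(2)*m + 30*m + 24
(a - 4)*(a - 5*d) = a^2 - 5*a*d - 4*a + 20*d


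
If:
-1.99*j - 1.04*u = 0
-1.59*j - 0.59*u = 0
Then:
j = 0.00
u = 0.00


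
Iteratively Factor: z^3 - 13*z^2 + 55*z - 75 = (z - 3)*(z^2 - 10*z + 25) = (z - 5)*(z - 3)*(z - 5)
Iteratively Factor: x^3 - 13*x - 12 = (x + 1)*(x^2 - x - 12) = (x + 1)*(x + 3)*(x - 4)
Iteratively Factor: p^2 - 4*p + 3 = (p - 1)*(p - 3)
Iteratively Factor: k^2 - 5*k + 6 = (k - 3)*(k - 2)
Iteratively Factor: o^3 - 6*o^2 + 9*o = (o)*(o^2 - 6*o + 9) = o*(o - 3)*(o - 3)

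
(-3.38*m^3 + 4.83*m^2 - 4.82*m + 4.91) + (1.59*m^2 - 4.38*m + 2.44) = -3.38*m^3 + 6.42*m^2 - 9.2*m + 7.35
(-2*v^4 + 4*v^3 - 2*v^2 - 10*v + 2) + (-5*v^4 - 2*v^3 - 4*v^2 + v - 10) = -7*v^4 + 2*v^3 - 6*v^2 - 9*v - 8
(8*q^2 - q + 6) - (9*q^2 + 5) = -q^2 - q + 1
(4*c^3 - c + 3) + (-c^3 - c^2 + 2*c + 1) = 3*c^3 - c^2 + c + 4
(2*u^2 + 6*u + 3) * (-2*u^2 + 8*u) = -4*u^4 + 4*u^3 + 42*u^2 + 24*u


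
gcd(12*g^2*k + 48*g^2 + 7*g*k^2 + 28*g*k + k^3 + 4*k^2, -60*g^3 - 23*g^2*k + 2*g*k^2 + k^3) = 12*g^2 + 7*g*k + k^2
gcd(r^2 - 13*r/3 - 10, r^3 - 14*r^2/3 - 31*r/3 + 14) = r - 6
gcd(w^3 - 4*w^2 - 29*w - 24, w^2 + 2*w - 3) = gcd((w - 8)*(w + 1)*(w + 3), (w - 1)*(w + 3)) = w + 3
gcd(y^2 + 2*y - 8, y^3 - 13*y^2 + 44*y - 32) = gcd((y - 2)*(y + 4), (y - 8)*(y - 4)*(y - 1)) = 1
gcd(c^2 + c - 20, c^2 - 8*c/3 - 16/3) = c - 4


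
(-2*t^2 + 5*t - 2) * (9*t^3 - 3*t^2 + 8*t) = -18*t^5 + 51*t^4 - 49*t^3 + 46*t^2 - 16*t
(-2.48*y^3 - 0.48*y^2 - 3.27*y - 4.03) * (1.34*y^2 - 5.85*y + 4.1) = -3.3232*y^5 + 13.8648*y^4 - 11.7418*y^3 + 11.7613*y^2 + 10.1685*y - 16.523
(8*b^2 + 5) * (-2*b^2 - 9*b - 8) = -16*b^4 - 72*b^3 - 74*b^2 - 45*b - 40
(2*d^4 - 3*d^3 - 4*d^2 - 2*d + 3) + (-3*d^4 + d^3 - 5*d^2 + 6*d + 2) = -d^4 - 2*d^3 - 9*d^2 + 4*d + 5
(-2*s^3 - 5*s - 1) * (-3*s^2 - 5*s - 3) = 6*s^5 + 10*s^4 + 21*s^3 + 28*s^2 + 20*s + 3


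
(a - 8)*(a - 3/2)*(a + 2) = a^3 - 15*a^2/2 - 7*a + 24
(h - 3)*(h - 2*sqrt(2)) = h^2 - 3*h - 2*sqrt(2)*h + 6*sqrt(2)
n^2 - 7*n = n*(n - 7)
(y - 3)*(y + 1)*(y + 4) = y^3 + 2*y^2 - 11*y - 12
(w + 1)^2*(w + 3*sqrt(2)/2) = w^3 + 2*w^2 + 3*sqrt(2)*w^2/2 + w + 3*sqrt(2)*w + 3*sqrt(2)/2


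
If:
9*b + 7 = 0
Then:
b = -7/9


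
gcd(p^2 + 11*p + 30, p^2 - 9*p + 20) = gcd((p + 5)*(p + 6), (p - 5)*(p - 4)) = 1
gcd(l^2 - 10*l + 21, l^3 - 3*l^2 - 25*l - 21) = l - 7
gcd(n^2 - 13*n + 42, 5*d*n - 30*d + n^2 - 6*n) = n - 6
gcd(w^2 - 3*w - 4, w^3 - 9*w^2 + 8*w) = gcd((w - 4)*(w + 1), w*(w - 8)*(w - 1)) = 1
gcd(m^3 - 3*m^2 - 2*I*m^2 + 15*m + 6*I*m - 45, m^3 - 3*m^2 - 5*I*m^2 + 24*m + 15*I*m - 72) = m^2 + m*(-3 + 3*I) - 9*I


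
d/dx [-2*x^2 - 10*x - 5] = -4*x - 10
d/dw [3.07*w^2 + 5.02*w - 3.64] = 6.14*w + 5.02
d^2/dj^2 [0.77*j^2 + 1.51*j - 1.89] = 1.54000000000000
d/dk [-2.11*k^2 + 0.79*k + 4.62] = 0.79 - 4.22*k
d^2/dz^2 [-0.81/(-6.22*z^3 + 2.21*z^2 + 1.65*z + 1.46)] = ((3.5802 - 30.2292*z)*(-6.22*z^3 + 2.21*z^2 + 1.65*z + 1.46) - 0.81*(-37.32*z^2 + 8.84*z + 3.3)*(-18.66*z^2 + 4.42*z + 1.65))/(-6.22*z^3 + 2.21*z^2 + 1.65*z + 1.46)^3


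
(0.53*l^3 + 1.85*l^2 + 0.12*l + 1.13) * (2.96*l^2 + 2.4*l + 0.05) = 1.5688*l^5 + 6.748*l^4 + 4.8217*l^3 + 3.7253*l^2 + 2.718*l + 0.0565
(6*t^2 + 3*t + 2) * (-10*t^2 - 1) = -60*t^4 - 30*t^3 - 26*t^2 - 3*t - 2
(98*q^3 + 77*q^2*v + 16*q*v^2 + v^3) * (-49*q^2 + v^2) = -4802*q^5 - 3773*q^4*v - 686*q^3*v^2 + 28*q^2*v^3 + 16*q*v^4 + v^5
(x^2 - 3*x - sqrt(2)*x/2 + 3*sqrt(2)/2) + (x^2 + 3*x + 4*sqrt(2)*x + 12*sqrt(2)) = 2*x^2 + 7*sqrt(2)*x/2 + 27*sqrt(2)/2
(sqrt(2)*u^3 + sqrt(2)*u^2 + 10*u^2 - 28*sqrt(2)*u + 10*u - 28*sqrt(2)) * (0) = 0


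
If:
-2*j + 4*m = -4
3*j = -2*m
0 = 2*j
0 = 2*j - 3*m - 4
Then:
No Solution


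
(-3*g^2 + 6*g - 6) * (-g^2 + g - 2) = 3*g^4 - 9*g^3 + 18*g^2 - 18*g + 12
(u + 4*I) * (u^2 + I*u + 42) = u^3 + 5*I*u^2 + 38*u + 168*I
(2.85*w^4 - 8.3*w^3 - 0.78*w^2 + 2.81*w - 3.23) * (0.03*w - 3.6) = 0.0855*w^5 - 10.509*w^4 + 29.8566*w^3 + 2.8923*w^2 - 10.2129*w + 11.628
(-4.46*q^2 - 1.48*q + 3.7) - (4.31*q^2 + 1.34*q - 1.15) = -8.77*q^2 - 2.82*q + 4.85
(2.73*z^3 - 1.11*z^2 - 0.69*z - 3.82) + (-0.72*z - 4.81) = 2.73*z^3 - 1.11*z^2 - 1.41*z - 8.63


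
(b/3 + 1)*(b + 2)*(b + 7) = b^3/3 + 4*b^2 + 41*b/3 + 14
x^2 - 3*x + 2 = (x - 2)*(x - 1)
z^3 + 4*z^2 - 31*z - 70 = (z - 5)*(z + 2)*(z + 7)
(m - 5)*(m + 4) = m^2 - m - 20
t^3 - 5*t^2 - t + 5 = (t - 5)*(t - 1)*(t + 1)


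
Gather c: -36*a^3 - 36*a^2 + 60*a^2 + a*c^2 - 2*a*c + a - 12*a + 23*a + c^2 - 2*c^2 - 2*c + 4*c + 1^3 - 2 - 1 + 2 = -36*a^3 + 24*a^2 + 12*a + c^2*(a - 1) + c*(2 - 2*a)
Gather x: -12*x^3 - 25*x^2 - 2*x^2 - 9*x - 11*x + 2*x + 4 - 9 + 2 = -12*x^3 - 27*x^2 - 18*x - 3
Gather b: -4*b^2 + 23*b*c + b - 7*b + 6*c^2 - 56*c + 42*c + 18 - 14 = -4*b^2 + b*(23*c - 6) + 6*c^2 - 14*c + 4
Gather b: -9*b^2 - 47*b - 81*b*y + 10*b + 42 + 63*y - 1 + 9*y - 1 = -9*b^2 + b*(-81*y - 37) + 72*y + 40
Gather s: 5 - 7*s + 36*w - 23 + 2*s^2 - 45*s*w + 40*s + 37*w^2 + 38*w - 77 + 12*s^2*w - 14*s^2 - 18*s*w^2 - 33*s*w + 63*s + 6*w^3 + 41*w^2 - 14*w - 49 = s^2*(12*w - 12) + s*(-18*w^2 - 78*w + 96) + 6*w^3 + 78*w^2 + 60*w - 144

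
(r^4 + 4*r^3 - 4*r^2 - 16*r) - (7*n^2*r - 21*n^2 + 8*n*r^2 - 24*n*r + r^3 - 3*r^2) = -7*n^2*r + 21*n^2 - 8*n*r^2 + 24*n*r + r^4 + 3*r^3 - r^2 - 16*r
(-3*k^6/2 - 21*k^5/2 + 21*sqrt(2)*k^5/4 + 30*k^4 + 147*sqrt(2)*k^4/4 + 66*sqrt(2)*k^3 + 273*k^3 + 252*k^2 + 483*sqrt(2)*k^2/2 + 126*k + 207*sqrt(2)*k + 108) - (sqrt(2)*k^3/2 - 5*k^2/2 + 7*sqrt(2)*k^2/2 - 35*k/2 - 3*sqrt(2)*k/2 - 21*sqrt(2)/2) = -3*k^6/2 - 21*k^5/2 + 21*sqrt(2)*k^5/4 + 30*k^4 + 147*sqrt(2)*k^4/4 + 131*sqrt(2)*k^3/2 + 273*k^3 + 509*k^2/2 + 238*sqrt(2)*k^2 + 287*k/2 + 417*sqrt(2)*k/2 + 21*sqrt(2)/2 + 108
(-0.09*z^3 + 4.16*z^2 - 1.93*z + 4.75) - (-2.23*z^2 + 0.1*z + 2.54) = -0.09*z^3 + 6.39*z^2 - 2.03*z + 2.21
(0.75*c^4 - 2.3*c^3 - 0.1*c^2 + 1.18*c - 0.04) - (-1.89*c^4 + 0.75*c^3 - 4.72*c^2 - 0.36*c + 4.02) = 2.64*c^4 - 3.05*c^3 + 4.62*c^2 + 1.54*c - 4.06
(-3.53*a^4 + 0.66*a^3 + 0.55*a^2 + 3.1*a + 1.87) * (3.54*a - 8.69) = -12.4962*a^5 + 33.0121*a^4 - 3.7884*a^3 + 6.1945*a^2 - 20.3192*a - 16.2503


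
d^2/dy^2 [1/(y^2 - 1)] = 2*(3*y^2 + 1)/(y^2 - 1)^3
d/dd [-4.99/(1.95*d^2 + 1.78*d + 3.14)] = (19.461*d + 8.8822)/(1.95*d^2 + 1.78*d + 3.14)^2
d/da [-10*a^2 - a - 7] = -20*a - 1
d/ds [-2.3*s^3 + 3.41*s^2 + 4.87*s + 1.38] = -6.9*s^2 + 6.82*s + 4.87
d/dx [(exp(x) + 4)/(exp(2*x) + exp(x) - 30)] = (-(exp(x) + 4)*(2*exp(x) + 1) + exp(2*x) + exp(x) - 30)*exp(x)/(exp(2*x) + exp(x) - 30)^2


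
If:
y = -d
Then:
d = -y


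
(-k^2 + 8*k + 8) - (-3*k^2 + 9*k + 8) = 2*k^2 - k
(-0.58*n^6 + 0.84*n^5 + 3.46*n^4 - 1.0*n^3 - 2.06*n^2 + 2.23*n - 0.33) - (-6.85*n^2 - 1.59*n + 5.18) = -0.58*n^6 + 0.84*n^5 + 3.46*n^4 - 1.0*n^3 + 4.79*n^2 + 3.82*n - 5.51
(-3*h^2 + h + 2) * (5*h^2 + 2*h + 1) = -15*h^4 - h^3 + 9*h^2 + 5*h + 2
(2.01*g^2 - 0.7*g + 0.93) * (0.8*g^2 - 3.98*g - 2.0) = 1.608*g^4 - 8.5598*g^3 - 0.489999999999999*g^2 - 2.3014*g - 1.86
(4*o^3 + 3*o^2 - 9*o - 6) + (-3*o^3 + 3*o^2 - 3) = o^3 + 6*o^2 - 9*o - 9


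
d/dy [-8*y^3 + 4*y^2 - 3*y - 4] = -24*y^2 + 8*y - 3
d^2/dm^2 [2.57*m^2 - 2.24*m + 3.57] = 5.14000000000000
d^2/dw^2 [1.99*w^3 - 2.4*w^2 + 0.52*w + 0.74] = 11.94*w - 4.8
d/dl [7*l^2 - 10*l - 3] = 14*l - 10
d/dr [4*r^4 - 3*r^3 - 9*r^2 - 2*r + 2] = 16*r^3 - 9*r^2 - 18*r - 2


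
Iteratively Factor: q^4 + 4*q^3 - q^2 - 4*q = (q + 1)*(q^3 + 3*q^2 - 4*q) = (q - 1)*(q + 1)*(q^2 + 4*q) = q*(q - 1)*(q + 1)*(q + 4)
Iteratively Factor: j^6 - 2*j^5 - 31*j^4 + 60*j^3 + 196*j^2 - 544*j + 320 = (j - 2)*(j^5 - 31*j^3 - 2*j^2 + 192*j - 160) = (j - 5)*(j - 2)*(j^4 + 5*j^3 - 6*j^2 - 32*j + 32) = (j - 5)*(j - 2)*(j + 4)*(j^3 + j^2 - 10*j + 8) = (j - 5)*(j - 2)*(j + 4)^2*(j^2 - 3*j + 2) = (j - 5)*(j - 2)*(j - 1)*(j + 4)^2*(j - 2)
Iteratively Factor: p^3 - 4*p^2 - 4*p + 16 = (p - 2)*(p^2 - 2*p - 8) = (p - 4)*(p - 2)*(p + 2)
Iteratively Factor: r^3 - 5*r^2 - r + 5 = (r + 1)*(r^2 - 6*r + 5) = (r - 1)*(r + 1)*(r - 5)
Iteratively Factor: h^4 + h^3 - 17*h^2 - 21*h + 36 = (h - 1)*(h^3 + 2*h^2 - 15*h - 36) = (h - 1)*(h + 3)*(h^2 - h - 12) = (h - 1)*(h + 3)^2*(h - 4)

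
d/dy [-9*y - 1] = -9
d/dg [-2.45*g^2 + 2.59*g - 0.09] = 2.59 - 4.9*g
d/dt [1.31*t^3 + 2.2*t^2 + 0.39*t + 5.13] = 3.93*t^2 + 4.4*t + 0.39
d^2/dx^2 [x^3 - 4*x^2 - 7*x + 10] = 6*x - 8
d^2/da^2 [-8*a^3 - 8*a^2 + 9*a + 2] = -48*a - 16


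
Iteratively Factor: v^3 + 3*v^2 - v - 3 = (v - 1)*(v^2 + 4*v + 3) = (v - 1)*(v + 3)*(v + 1)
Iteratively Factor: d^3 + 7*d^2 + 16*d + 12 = (d + 3)*(d^2 + 4*d + 4) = (d + 2)*(d + 3)*(d + 2)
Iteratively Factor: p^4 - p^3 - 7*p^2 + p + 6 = (p - 1)*(p^3 - 7*p - 6) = (p - 1)*(p + 1)*(p^2 - p - 6) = (p - 1)*(p + 1)*(p + 2)*(p - 3)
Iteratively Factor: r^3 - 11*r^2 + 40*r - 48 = (r - 3)*(r^2 - 8*r + 16) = (r - 4)*(r - 3)*(r - 4)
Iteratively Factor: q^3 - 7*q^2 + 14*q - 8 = (q - 2)*(q^2 - 5*q + 4) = (q - 4)*(q - 2)*(q - 1)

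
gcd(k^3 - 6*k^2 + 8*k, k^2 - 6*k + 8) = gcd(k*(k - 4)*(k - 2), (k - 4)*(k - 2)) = k^2 - 6*k + 8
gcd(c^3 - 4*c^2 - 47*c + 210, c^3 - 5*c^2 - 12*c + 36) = c - 6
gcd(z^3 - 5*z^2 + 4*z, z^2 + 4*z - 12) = 1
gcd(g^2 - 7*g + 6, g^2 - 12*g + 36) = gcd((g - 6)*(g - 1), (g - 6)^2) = g - 6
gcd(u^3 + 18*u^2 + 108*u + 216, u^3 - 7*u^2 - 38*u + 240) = u + 6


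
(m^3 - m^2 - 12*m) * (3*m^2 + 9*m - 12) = 3*m^5 + 6*m^4 - 57*m^3 - 96*m^2 + 144*m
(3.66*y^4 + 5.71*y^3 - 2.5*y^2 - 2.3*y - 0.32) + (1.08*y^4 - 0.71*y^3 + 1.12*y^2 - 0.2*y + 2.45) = 4.74*y^4 + 5.0*y^3 - 1.38*y^2 - 2.5*y + 2.13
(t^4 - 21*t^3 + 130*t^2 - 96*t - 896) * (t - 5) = t^5 - 26*t^4 + 235*t^3 - 746*t^2 - 416*t + 4480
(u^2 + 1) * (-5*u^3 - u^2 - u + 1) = -5*u^5 - u^4 - 6*u^3 - u + 1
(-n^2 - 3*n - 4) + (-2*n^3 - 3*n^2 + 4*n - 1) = -2*n^3 - 4*n^2 + n - 5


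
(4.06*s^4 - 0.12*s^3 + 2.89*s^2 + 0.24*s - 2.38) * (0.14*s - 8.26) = 0.5684*s^5 - 33.5524*s^4 + 1.3958*s^3 - 23.8378*s^2 - 2.3156*s + 19.6588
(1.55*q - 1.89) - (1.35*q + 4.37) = 0.2*q - 6.26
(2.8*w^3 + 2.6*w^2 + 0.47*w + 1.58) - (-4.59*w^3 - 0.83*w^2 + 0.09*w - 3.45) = 7.39*w^3 + 3.43*w^2 + 0.38*w + 5.03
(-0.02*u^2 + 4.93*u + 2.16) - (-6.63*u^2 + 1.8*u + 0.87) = 6.61*u^2 + 3.13*u + 1.29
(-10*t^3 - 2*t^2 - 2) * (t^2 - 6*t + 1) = -10*t^5 + 58*t^4 + 2*t^3 - 4*t^2 + 12*t - 2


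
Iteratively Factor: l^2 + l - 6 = (l + 3)*(l - 2)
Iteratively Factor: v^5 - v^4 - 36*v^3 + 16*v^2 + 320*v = (v - 4)*(v^4 + 3*v^3 - 24*v^2 - 80*v) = (v - 4)*(v + 4)*(v^3 - v^2 - 20*v) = (v - 5)*(v - 4)*(v + 4)*(v^2 + 4*v) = (v - 5)*(v - 4)*(v + 4)^2*(v)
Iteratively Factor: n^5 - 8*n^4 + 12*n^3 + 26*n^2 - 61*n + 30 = (n + 2)*(n^4 - 10*n^3 + 32*n^2 - 38*n + 15) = (n - 3)*(n + 2)*(n^3 - 7*n^2 + 11*n - 5) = (n - 5)*(n - 3)*(n + 2)*(n^2 - 2*n + 1) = (n - 5)*(n - 3)*(n - 1)*(n + 2)*(n - 1)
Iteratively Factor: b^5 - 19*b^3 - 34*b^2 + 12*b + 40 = (b - 1)*(b^4 + b^3 - 18*b^2 - 52*b - 40) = (b - 1)*(b + 2)*(b^3 - b^2 - 16*b - 20) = (b - 1)*(b + 2)^2*(b^2 - 3*b - 10) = (b - 1)*(b + 2)^3*(b - 5)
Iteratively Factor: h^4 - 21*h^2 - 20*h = (h)*(h^3 - 21*h - 20) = h*(h + 1)*(h^2 - h - 20) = h*(h + 1)*(h + 4)*(h - 5)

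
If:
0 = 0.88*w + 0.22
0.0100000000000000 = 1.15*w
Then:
No Solution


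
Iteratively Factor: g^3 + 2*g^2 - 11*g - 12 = (g - 3)*(g^2 + 5*g + 4) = (g - 3)*(g + 1)*(g + 4)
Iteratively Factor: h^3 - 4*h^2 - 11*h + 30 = (h + 3)*(h^2 - 7*h + 10) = (h - 2)*(h + 3)*(h - 5)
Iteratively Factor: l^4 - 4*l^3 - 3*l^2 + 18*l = (l + 2)*(l^3 - 6*l^2 + 9*l) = (l - 3)*(l + 2)*(l^2 - 3*l) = l*(l - 3)*(l + 2)*(l - 3)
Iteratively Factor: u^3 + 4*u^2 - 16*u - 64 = (u + 4)*(u^2 - 16) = (u + 4)^2*(u - 4)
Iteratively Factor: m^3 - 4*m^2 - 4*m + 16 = (m + 2)*(m^2 - 6*m + 8) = (m - 2)*(m + 2)*(m - 4)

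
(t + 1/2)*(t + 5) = t^2 + 11*t/2 + 5/2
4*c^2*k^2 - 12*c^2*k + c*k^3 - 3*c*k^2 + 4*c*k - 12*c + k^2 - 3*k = (4*c + k)*(k - 3)*(c*k + 1)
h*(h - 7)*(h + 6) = h^3 - h^2 - 42*h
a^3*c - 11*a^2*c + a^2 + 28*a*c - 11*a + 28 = (a - 7)*(a - 4)*(a*c + 1)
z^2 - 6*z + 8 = (z - 4)*(z - 2)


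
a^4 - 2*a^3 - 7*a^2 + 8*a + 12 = (a - 3)*(a - 2)*(a + 1)*(a + 2)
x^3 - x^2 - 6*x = x*(x - 3)*(x + 2)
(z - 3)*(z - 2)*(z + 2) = z^3 - 3*z^2 - 4*z + 12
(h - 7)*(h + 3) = h^2 - 4*h - 21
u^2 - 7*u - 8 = (u - 8)*(u + 1)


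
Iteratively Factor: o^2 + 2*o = (o)*(o + 2)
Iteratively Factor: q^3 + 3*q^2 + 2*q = (q)*(q^2 + 3*q + 2) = q*(q + 1)*(q + 2)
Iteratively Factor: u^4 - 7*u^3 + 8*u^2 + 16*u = (u - 4)*(u^3 - 3*u^2 - 4*u) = (u - 4)*(u + 1)*(u^2 - 4*u) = u*(u - 4)*(u + 1)*(u - 4)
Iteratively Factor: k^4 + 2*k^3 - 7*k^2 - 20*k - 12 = (k - 3)*(k^3 + 5*k^2 + 8*k + 4) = (k - 3)*(k + 2)*(k^2 + 3*k + 2) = (k - 3)*(k + 2)^2*(k + 1)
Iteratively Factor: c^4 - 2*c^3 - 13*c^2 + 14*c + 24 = (c - 4)*(c^3 + 2*c^2 - 5*c - 6) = (c - 4)*(c + 1)*(c^2 + c - 6) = (c - 4)*(c + 1)*(c + 3)*(c - 2)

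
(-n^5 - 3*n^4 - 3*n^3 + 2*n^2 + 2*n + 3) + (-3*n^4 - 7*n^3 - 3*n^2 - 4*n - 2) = -n^5 - 6*n^4 - 10*n^3 - n^2 - 2*n + 1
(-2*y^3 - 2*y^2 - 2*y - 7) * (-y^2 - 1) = 2*y^5 + 2*y^4 + 4*y^3 + 9*y^2 + 2*y + 7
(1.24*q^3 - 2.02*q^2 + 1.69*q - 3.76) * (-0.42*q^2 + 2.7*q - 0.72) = -0.5208*q^5 + 4.1964*q^4 - 7.0566*q^3 + 7.5966*q^2 - 11.3688*q + 2.7072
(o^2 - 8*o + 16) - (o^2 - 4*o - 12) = 28 - 4*o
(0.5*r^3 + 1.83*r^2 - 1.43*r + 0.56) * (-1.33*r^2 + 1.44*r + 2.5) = -0.665*r^5 - 1.7139*r^4 + 5.7871*r^3 + 1.771*r^2 - 2.7686*r + 1.4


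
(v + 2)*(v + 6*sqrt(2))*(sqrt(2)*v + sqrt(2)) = sqrt(2)*v^3 + 3*sqrt(2)*v^2 + 12*v^2 + 2*sqrt(2)*v + 36*v + 24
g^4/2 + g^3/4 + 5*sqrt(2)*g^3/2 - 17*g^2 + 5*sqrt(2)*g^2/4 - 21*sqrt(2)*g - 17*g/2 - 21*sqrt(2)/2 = (g/2 + sqrt(2)/2)*(g + 1/2)*(g - 3*sqrt(2))*(g + 7*sqrt(2))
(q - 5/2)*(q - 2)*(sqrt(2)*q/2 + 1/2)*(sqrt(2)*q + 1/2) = q^4 - 9*q^3/2 + 3*sqrt(2)*q^3/4 - 27*sqrt(2)*q^2/8 + 21*q^2/4 - 9*q/8 + 15*sqrt(2)*q/4 + 5/4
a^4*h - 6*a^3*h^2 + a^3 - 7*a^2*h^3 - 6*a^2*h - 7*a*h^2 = a*(a - 7*h)*(a + h)*(a*h + 1)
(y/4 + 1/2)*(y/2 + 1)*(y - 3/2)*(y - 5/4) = y^4/8 + 5*y^3/32 - 41*y^2/64 - 7*y/16 + 15/16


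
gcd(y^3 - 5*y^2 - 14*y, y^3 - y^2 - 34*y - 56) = y^2 - 5*y - 14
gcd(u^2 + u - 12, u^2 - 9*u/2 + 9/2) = u - 3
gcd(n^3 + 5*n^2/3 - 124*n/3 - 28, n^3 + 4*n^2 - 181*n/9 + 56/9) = n + 7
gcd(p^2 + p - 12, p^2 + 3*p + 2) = 1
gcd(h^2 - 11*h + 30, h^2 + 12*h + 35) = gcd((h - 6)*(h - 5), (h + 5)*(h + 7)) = 1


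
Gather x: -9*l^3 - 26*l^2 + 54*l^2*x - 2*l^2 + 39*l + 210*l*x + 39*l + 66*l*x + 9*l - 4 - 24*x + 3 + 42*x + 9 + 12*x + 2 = -9*l^3 - 28*l^2 + 87*l + x*(54*l^2 + 276*l + 30) + 10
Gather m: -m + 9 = 9 - m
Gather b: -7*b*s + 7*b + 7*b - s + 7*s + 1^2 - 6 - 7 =b*(14 - 7*s) + 6*s - 12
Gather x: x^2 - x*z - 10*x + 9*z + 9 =x^2 + x*(-z - 10) + 9*z + 9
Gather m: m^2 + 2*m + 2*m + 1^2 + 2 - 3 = m^2 + 4*m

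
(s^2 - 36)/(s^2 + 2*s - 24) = (s - 6)/(s - 4)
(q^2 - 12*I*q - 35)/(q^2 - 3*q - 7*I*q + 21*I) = (q - 5*I)/(q - 3)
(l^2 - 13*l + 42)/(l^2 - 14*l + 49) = (l - 6)/(l - 7)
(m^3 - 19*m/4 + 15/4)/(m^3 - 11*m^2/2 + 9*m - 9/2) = (m + 5/2)/(m - 3)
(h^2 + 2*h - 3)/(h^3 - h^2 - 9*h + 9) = 1/(h - 3)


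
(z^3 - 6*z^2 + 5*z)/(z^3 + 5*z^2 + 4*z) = (z^2 - 6*z + 5)/(z^2 + 5*z + 4)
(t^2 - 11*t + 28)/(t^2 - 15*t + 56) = (t - 4)/(t - 8)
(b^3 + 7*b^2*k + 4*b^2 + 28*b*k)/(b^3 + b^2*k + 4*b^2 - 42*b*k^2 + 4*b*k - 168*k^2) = b/(b - 6*k)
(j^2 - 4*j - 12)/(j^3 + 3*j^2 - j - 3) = (j^2 - 4*j - 12)/(j^3 + 3*j^2 - j - 3)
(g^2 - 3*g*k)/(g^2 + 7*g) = (g - 3*k)/(g + 7)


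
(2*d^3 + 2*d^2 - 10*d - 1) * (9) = 18*d^3 + 18*d^2 - 90*d - 9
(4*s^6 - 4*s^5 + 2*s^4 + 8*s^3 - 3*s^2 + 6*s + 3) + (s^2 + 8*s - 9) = 4*s^6 - 4*s^5 + 2*s^4 + 8*s^3 - 2*s^2 + 14*s - 6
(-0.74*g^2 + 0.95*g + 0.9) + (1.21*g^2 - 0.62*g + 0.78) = 0.47*g^2 + 0.33*g + 1.68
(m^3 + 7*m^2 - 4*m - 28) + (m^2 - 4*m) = m^3 + 8*m^2 - 8*m - 28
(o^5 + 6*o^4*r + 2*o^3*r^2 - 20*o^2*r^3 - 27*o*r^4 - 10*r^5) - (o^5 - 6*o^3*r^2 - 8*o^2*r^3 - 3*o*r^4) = 6*o^4*r + 8*o^3*r^2 - 12*o^2*r^3 - 24*o*r^4 - 10*r^5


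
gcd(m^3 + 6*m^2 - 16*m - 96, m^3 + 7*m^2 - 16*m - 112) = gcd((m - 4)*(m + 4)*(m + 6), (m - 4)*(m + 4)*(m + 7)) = m^2 - 16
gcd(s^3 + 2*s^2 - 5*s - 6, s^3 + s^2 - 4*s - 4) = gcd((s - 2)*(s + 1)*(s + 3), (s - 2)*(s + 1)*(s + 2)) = s^2 - s - 2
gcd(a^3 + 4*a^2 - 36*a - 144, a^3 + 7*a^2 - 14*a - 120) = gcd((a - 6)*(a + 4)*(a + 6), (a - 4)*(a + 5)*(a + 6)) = a + 6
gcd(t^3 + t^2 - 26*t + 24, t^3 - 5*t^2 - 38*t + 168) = t^2 + 2*t - 24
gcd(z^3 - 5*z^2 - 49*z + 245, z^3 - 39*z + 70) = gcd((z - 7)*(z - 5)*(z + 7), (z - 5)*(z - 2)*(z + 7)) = z^2 + 2*z - 35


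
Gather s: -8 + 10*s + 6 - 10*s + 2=0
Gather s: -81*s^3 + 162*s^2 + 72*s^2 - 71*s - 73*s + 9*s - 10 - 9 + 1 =-81*s^3 + 234*s^2 - 135*s - 18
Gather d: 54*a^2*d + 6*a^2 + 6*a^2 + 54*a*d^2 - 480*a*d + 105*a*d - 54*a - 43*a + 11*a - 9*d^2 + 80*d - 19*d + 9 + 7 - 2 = 12*a^2 - 86*a + d^2*(54*a - 9) + d*(54*a^2 - 375*a + 61) + 14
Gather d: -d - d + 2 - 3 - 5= -2*d - 6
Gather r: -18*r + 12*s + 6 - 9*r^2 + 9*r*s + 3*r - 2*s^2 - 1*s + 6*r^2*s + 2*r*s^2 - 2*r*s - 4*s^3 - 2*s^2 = r^2*(6*s - 9) + r*(2*s^2 + 7*s - 15) - 4*s^3 - 4*s^2 + 11*s + 6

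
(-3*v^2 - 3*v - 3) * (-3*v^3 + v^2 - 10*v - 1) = 9*v^5 + 6*v^4 + 36*v^3 + 30*v^2 + 33*v + 3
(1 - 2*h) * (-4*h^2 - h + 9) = 8*h^3 - 2*h^2 - 19*h + 9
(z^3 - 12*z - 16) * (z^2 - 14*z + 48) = z^5 - 14*z^4 + 36*z^3 + 152*z^2 - 352*z - 768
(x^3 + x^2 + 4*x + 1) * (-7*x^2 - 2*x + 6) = -7*x^5 - 9*x^4 - 24*x^3 - 9*x^2 + 22*x + 6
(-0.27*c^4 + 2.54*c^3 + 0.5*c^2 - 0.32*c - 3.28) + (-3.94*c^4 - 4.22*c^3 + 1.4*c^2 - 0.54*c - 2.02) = -4.21*c^4 - 1.68*c^3 + 1.9*c^2 - 0.86*c - 5.3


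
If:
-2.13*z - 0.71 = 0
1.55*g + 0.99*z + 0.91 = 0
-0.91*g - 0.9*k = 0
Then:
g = -0.37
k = 0.38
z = -0.33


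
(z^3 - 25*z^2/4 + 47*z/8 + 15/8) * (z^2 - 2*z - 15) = z^5 - 33*z^4/4 + 27*z^3/8 + 671*z^2/8 - 735*z/8 - 225/8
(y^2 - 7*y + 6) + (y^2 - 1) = 2*y^2 - 7*y + 5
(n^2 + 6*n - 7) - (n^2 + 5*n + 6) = n - 13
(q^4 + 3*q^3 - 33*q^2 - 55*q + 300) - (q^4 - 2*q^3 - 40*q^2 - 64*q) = 5*q^3 + 7*q^2 + 9*q + 300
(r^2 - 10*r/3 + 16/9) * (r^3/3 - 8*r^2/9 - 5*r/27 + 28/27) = r^5/3 - 2*r^4 + 91*r^3/27 + 2*r^2/27 - 920*r/243 + 448/243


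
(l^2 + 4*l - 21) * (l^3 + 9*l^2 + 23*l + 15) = l^5 + 13*l^4 + 38*l^3 - 82*l^2 - 423*l - 315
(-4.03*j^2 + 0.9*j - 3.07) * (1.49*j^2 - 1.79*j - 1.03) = -6.0047*j^4 + 8.5547*j^3 - 2.0344*j^2 + 4.5683*j + 3.1621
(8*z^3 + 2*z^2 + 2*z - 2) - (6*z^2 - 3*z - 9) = 8*z^3 - 4*z^2 + 5*z + 7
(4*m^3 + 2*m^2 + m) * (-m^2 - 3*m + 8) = -4*m^5 - 14*m^4 + 25*m^3 + 13*m^2 + 8*m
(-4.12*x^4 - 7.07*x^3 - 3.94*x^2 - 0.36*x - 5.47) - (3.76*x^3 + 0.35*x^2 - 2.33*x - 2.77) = -4.12*x^4 - 10.83*x^3 - 4.29*x^2 + 1.97*x - 2.7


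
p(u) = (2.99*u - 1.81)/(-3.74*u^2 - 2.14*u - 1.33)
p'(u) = (2.99*u - 1.81)*(7.48*u + 2.14)/(-3.74*u^2 - 2.14*u - 1.33)^2 + 2.99/(-3.74*u^2 - 2.14*u - 1.33) = (11.1826*u^2 - 13.5388*u - 7.8501)/(13.9876*u^4 + 16.0072*u^3 + 14.528*u^2 + 5.6924*u + 1.7689)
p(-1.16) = 1.36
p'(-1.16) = 1.52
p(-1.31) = 1.16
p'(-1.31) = 1.19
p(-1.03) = 1.58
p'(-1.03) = 1.88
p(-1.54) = 0.93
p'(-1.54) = 0.83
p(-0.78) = 2.14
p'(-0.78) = 2.54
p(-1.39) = 1.07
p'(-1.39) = 1.05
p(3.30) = -0.16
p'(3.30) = 0.03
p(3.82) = -0.15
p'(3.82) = 0.03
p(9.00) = -0.08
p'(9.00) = 0.01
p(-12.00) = 0.07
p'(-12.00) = 0.01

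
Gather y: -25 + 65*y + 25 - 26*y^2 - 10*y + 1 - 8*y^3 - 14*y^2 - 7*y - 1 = -8*y^3 - 40*y^2 + 48*y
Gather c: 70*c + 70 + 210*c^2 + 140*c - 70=210*c^2 + 210*c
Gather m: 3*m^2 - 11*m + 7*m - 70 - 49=3*m^2 - 4*m - 119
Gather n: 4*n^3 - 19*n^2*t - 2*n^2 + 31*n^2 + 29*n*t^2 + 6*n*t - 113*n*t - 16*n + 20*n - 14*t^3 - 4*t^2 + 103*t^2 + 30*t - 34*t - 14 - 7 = 4*n^3 + n^2*(29 - 19*t) + n*(29*t^2 - 107*t + 4) - 14*t^3 + 99*t^2 - 4*t - 21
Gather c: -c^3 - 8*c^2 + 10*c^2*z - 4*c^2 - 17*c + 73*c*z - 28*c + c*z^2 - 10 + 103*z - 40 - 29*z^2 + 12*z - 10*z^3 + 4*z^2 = -c^3 + c^2*(10*z - 12) + c*(z^2 + 73*z - 45) - 10*z^3 - 25*z^2 + 115*z - 50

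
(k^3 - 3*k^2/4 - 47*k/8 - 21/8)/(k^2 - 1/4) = (4*k^2 - 5*k - 21)/(2*(2*k - 1))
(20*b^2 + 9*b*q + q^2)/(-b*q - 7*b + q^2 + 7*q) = (20*b^2 + 9*b*q + q^2)/(-b*q - 7*b + q^2 + 7*q)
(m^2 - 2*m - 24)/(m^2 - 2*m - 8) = (-m^2 + 2*m + 24)/(-m^2 + 2*m + 8)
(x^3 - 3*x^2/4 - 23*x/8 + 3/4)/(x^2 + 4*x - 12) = (8*x^2 + 10*x - 3)/(8*(x + 6))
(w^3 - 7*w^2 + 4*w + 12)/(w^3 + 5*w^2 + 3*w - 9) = (w^3 - 7*w^2 + 4*w + 12)/(w^3 + 5*w^2 + 3*w - 9)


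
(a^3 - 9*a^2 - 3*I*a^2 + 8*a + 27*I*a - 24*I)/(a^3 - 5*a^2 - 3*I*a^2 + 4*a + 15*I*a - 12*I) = (a - 8)/(a - 4)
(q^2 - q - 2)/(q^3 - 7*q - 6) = (q - 2)/(q^2 - q - 6)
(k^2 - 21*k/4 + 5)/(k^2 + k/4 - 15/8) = 2*(k - 4)/(2*k + 3)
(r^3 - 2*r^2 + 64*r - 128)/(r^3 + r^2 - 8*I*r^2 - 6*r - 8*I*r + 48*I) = (r + 8*I)/(r + 3)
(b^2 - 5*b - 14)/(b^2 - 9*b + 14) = (b + 2)/(b - 2)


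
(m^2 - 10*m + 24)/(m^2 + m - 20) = (m - 6)/(m + 5)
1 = 1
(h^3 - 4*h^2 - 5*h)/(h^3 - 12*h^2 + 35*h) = (h + 1)/(h - 7)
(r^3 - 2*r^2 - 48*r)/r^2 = r - 2 - 48/r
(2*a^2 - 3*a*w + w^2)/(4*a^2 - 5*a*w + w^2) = (-2*a + w)/(-4*a + w)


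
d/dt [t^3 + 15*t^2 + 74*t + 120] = 3*t^2 + 30*t + 74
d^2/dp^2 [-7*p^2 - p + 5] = -14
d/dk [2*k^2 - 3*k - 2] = 4*k - 3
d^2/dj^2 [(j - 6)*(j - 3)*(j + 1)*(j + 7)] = 12*j^2 - 6*j - 94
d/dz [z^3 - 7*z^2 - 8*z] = 3*z^2 - 14*z - 8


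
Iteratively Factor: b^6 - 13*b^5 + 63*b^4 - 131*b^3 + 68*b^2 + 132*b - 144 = (b + 1)*(b^5 - 14*b^4 + 77*b^3 - 208*b^2 + 276*b - 144) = (b - 3)*(b + 1)*(b^4 - 11*b^3 + 44*b^2 - 76*b + 48) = (b - 3)^2*(b + 1)*(b^3 - 8*b^2 + 20*b - 16) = (b - 4)*(b - 3)^2*(b + 1)*(b^2 - 4*b + 4) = (b - 4)*(b - 3)^2*(b - 2)*(b + 1)*(b - 2)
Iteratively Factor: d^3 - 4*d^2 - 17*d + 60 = (d + 4)*(d^2 - 8*d + 15) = (d - 5)*(d + 4)*(d - 3)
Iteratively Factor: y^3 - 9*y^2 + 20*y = (y)*(y^2 - 9*y + 20) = y*(y - 5)*(y - 4)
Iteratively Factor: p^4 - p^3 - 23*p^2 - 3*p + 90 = (p + 3)*(p^3 - 4*p^2 - 11*p + 30) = (p - 2)*(p + 3)*(p^2 - 2*p - 15) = (p - 5)*(p - 2)*(p + 3)*(p + 3)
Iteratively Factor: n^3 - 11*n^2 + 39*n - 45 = (n - 5)*(n^2 - 6*n + 9) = (n - 5)*(n - 3)*(n - 3)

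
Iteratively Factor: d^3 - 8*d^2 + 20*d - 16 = (d - 4)*(d^2 - 4*d + 4) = (d - 4)*(d - 2)*(d - 2)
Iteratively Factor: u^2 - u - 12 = (u - 4)*(u + 3)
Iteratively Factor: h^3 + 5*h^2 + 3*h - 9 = (h + 3)*(h^2 + 2*h - 3) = (h + 3)^2*(h - 1)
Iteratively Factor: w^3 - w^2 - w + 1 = (w - 1)*(w^2 - 1) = (w - 1)^2*(w + 1)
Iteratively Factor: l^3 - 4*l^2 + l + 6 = (l - 3)*(l^2 - l - 2) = (l - 3)*(l - 2)*(l + 1)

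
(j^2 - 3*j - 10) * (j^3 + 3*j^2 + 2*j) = j^5 - 17*j^3 - 36*j^2 - 20*j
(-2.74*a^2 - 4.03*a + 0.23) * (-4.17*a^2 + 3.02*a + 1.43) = 11.4258*a^4 + 8.5303*a^3 - 17.0479*a^2 - 5.0683*a + 0.3289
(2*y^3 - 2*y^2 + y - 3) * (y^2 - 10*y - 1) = 2*y^5 - 22*y^4 + 19*y^3 - 11*y^2 + 29*y + 3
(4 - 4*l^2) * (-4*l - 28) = 16*l^3 + 112*l^2 - 16*l - 112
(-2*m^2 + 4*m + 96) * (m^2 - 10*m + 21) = -2*m^4 + 24*m^3 + 14*m^2 - 876*m + 2016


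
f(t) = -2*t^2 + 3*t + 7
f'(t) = 3 - 4*t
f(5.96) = -46.16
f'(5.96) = -20.84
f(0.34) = 7.79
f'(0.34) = 1.64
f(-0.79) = 3.38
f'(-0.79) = 6.16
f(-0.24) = 6.16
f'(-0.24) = 3.96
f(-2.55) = -13.66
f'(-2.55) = 13.20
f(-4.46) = -46.16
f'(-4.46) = 20.84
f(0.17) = 7.45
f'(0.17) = 2.32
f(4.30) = -17.08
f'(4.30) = -14.20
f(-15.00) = -488.00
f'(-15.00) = 63.00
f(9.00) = -128.00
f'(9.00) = -33.00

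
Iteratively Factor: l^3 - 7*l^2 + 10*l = (l - 2)*(l^2 - 5*l) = (l - 5)*(l - 2)*(l)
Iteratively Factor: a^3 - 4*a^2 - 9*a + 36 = (a - 3)*(a^2 - a - 12) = (a - 4)*(a - 3)*(a + 3)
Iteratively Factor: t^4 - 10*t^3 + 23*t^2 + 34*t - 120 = (t - 3)*(t^3 - 7*t^2 + 2*t + 40) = (t - 4)*(t - 3)*(t^2 - 3*t - 10) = (t - 4)*(t - 3)*(t + 2)*(t - 5)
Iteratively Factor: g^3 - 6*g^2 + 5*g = (g)*(g^2 - 6*g + 5) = g*(g - 5)*(g - 1)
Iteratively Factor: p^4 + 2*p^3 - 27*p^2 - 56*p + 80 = (p + 4)*(p^3 - 2*p^2 - 19*p + 20) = (p - 1)*(p + 4)*(p^2 - p - 20) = (p - 5)*(p - 1)*(p + 4)*(p + 4)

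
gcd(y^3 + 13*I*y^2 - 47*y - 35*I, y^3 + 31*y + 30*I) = y^2 + 6*I*y - 5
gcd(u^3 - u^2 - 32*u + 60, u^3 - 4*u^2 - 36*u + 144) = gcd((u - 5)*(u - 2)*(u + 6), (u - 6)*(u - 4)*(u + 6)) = u + 6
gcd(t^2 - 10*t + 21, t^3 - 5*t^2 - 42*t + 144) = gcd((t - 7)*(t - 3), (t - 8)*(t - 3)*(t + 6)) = t - 3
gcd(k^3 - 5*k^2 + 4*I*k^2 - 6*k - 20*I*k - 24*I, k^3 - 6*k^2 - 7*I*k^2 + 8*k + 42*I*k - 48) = k - 6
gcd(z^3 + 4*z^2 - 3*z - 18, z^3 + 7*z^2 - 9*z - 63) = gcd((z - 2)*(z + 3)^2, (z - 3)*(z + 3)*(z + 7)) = z + 3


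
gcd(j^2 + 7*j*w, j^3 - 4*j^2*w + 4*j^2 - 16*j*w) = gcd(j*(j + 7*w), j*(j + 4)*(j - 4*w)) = j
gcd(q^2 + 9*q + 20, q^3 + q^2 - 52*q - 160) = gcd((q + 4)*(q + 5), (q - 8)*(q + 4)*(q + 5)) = q^2 + 9*q + 20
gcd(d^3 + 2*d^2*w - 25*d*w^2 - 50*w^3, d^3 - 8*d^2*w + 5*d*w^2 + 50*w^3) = -d^2 + 3*d*w + 10*w^2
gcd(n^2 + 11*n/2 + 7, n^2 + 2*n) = n + 2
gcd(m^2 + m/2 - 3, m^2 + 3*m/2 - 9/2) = m - 3/2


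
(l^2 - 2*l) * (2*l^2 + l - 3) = 2*l^4 - 3*l^3 - 5*l^2 + 6*l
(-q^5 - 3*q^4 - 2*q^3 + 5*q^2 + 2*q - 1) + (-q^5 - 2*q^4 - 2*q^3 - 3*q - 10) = -2*q^5 - 5*q^4 - 4*q^3 + 5*q^2 - q - 11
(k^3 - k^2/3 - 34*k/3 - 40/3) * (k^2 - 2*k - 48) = k^5 - 7*k^4/3 - 176*k^3/3 + 76*k^2/3 + 1712*k/3 + 640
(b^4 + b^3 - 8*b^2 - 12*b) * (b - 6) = b^5 - 5*b^4 - 14*b^3 + 36*b^2 + 72*b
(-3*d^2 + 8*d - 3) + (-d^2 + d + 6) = -4*d^2 + 9*d + 3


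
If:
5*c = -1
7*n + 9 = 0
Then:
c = -1/5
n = -9/7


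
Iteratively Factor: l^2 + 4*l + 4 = (l + 2)*(l + 2)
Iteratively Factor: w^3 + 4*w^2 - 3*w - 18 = (w - 2)*(w^2 + 6*w + 9) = (w - 2)*(w + 3)*(w + 3)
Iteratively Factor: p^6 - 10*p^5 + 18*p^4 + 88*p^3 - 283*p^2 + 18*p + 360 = (p - 3)*(p^5 - 7*p^4 - 3*p^3 + 79*p^2 - 46*p - 120) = (p - 3)*(p - 2)*(p^4 - 5*p^3 - 13*p^2 + 53*p + 60) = (p - 3)*(p - 2)*(p + 1)*(p^3 - 6*p^2 - 7*p + 60) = (p - 5)*(p - 3)*(p - 2)*(p + 1)*(p^2 - p - 12) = (p - 5)*(p - 3)*(p - 2)*(p + 1)*(p + 3)*(p - 4)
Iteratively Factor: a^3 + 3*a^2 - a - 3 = (a + 1)*(a^2 + 2*a - 3) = (a + 1)*(a + 3)*(a - 1)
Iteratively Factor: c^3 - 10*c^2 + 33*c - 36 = (c - 3)*(c^2 - 7*c + 12) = (c - 4)*(c - 3)*(c - 3)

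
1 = 1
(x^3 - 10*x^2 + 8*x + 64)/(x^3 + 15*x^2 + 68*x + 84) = (x^2 - 12*x + 32)/(x^2 + 13*x + 42)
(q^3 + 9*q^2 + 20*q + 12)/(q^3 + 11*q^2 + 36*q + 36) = (q + 1)/(q + 3)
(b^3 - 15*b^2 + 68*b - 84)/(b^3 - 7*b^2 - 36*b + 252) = (b - 2)/(b + 6)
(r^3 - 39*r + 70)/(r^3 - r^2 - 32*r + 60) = (r + 7)/(r + 6)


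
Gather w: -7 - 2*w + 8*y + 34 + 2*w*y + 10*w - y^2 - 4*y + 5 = w*(2*y + 8) - y^2 + 4*y + 32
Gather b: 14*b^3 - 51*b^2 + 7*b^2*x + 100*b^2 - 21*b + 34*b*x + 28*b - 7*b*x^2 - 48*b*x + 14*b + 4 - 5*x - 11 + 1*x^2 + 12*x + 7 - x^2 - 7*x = 14*b^3 + b^2*(7*x + 49) + b*(-7*x^2 - 14*x + 21)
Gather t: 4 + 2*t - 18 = 2*t - 14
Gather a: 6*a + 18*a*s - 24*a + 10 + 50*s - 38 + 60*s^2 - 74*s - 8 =a*(18*s - 18) + 60*s^2 - 24*s - 36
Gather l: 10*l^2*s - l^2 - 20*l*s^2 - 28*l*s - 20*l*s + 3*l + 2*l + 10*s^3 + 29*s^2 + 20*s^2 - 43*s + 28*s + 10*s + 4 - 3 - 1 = l^2*(10*s - 1) + l*(-20*s^2 - 48*s + 5) + 10*s^3 + 49*s^2 - 5*s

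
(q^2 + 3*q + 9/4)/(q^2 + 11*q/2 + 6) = (q + 3/2)/(q + 4)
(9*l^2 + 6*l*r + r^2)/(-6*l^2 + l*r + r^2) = (3*l + r)/(-2*l + r)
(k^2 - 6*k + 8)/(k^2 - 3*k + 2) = (k - 4)/(k - 1)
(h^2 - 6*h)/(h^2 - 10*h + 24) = h/(h - 4)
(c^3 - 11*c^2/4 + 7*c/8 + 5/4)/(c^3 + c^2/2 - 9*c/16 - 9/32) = 4*(4*c^2 - 13*c + 10)/(16*c^2 - 9)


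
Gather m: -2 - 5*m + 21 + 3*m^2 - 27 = 3*m^2 - 5*m - 8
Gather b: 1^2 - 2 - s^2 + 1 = -s^2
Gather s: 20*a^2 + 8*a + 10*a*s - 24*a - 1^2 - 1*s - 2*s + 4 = 20*a^2 - 16*a + s*(10*a - 3) + 3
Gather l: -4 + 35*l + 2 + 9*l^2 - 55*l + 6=9*l^2 - 20*l + 4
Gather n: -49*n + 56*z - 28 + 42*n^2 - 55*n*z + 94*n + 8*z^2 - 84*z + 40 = 42*n^2 + n*(45 - 55*z) + 8*z^2 - 28*z + 12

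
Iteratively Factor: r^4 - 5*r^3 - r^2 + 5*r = (r)*(r^3 - 5*r^2 - r + 5) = r*(r - 5)*(r^2 - 1) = r*(r - 5)*(r + 1)*(r - 1)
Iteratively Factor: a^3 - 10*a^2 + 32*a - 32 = (a - 2)*(a^2 - 8*a + 16) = (a - 4)*(a - 2)*(a - 4)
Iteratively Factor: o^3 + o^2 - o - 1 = (o - 1)*(o^2 + 2*o + 1) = (o - 1)*(o + 1)*(o + 1)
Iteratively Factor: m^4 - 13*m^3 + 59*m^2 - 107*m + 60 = (m - 1)*(m^3 - 12*m^2 + 47*m - 60) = (m - 3)*(m - 1)*(m^2 - 9*m + 20) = (m - 5)*(m - 3)*(m - 1)*(m - 4)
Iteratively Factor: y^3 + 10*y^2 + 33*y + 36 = (y + 3)*(y^2 + 7*y + 12) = (y + 3)^2*(y + 4)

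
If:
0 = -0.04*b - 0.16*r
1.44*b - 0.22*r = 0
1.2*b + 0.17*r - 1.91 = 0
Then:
No Solution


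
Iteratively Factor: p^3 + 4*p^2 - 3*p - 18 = (p - 2)*(p^2 + 6*p + 9) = (p - 2)*(p + 3)*(p + 3)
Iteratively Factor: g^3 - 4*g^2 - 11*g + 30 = (g + 3)*(g^2 - 7*g + 10) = (g - 2)*(g + 3)*(g - 5)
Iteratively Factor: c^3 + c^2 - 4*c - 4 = (c - 2)*(c^2 + 3*c + 2) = (c - 2)*(c + 2)*(c + 1)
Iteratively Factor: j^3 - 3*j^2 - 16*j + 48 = (j - 4)*(j^2 + j - 12) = (j - 4)*(j + 4)*(j - 3)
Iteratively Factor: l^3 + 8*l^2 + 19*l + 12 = (l + 3)*(l^2 + 5*l + 4) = (l + 3)*(l + 4)*(l + 1)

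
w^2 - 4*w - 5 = (w - 5)*(w + 1)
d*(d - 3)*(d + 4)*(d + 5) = d^4 + 6*d^3 - 7*d^2 - 60*d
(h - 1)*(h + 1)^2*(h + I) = h^4 + h^3 + I*h^3 - h^2 + I*h^2 - h - I*h - I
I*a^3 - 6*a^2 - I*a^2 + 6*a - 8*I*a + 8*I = (a + 2*I)*(a + 4*I)*(I*a - I)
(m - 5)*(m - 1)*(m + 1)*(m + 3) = m^4 - 2*m^3 - 16*m^2 + 2*m + 15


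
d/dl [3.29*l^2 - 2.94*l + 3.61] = 6.58*l - 2.94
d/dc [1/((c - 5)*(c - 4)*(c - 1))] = (-(c - 5)*(c - 4) - (c - 5)*(c - 1) - (c - 4)*(c - 1))/((c - 5)^2*(c - 4)^2*(c - 1)^2)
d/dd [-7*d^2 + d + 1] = 1 - 14*d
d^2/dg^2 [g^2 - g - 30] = 2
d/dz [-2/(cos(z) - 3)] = -2*sin(z)/(cos(z) - 3)^2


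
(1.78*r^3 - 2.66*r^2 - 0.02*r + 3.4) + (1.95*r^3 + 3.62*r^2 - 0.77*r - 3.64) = 3.73*r^3 + 0.96*r^2 - 0.79*r - 0.24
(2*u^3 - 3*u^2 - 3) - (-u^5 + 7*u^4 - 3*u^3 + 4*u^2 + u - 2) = u^5 - 7*u^4 + 5*u^3 - 7*u^2 - u - 1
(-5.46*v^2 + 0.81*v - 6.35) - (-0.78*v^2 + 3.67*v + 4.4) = -4.68*v^2 - 2.86*v - 10.75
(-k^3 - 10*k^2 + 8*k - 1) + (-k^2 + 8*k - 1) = -k^3 - 11*k^2 + 16*k - 2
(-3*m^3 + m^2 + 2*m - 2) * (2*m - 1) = -6*m^4 + 5*m^3 + 3*m^2 - 6*m + 2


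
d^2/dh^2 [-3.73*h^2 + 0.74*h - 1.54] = -7.46000000000000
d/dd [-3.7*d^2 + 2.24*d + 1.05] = 2.24 - 7.4*d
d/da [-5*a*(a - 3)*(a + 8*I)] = -15*a^2 + a*(30 - 80*I) + 120*I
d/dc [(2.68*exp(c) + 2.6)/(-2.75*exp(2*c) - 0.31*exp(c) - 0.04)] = (7.37*exp(2*c) + 14.3*exp(c) + 0.6988)*exp(c)/(7.5625*exp(4*c) + 1.705*exp(3*c) + 0.3161*exp(2*c) + 0.0248*exp(c) + 0.0016)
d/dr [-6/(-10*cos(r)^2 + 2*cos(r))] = 3*(-sin(r)/cos(r)^2 + 10*tan(r))/(5*cos(r) - 1)^2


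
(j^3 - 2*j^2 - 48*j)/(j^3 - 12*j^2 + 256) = j*(j + 6)/(j^2 - 4*j - 32)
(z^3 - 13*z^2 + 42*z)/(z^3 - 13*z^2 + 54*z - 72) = z*(z - 7)/(z^2 - 7*z + 12)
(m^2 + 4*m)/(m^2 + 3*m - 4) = m/(m - 1)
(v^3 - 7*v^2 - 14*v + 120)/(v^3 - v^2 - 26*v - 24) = (v - 5)/(v + 1)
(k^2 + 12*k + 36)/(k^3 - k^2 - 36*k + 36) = (k + 6)/(k^2 - 7*k + 6)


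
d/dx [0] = 0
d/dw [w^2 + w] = 2*w + 1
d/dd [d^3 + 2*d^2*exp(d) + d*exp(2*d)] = 2*d^2*exp(d) + 3*d^2 + 2*d*exp(2*d) + 4*d*exp(d) + exp(2*d)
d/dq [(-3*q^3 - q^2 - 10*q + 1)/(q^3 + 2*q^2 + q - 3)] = (-5*q^4 + 14*q^3 + 43*q^2 + 2*q + 29)/(q^6 + 4*q^5 + 6*q^4 - 2*q^3 - 11*q^2 - 6*q + 9)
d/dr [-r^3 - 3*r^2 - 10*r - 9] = -3*r^2 - 6*r - 10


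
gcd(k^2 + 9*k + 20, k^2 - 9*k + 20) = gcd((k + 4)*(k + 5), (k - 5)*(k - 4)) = 1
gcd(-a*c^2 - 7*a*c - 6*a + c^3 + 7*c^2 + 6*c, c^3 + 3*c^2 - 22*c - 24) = c^2 + 7*c + 6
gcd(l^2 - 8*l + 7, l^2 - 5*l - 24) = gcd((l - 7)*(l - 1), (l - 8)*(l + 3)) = 1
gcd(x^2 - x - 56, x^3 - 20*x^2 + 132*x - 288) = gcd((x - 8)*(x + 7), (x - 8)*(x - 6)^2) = x - 8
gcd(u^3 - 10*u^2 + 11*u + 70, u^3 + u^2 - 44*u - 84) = u^2 - 5*u - 14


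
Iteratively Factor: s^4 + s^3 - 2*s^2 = (s)*(s^3 + s^2 - 2*s) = s*(s + 2)*(s^2 - s) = s^2*(s + 2)*(s - 1)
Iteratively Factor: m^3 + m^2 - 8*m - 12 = (m + 2)*(m^2 - m - 6) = (m + 2)^2*(m - 3)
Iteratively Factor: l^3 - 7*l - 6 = (l + 1)*(l^2 - l - 6) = (l - 3)*(l + 1)*(l + 2)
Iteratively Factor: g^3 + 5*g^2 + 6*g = (g + 3)*(g^2 + 2*g) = (g + 2)*(g + 3)*(g)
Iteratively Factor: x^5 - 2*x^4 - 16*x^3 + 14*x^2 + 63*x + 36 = (x + 1)*(x^4 - 3*x^3 - 13*x^2 + 27*x + 36) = (x - 3)*(x + 1)*(x^3 - 13*x - 12) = (x - 3)*(x + 1)^2*(x^2 - x - 12) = (x - 4)*(x - 3)*(x + 1)^2*(x + 3)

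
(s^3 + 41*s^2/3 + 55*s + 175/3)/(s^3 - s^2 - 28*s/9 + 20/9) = 3*(s^2 + 12*s + 35)/(3*s^2 - 8*s + 4)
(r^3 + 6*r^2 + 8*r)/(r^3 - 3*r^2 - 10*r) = (r + 4)/(r - 5)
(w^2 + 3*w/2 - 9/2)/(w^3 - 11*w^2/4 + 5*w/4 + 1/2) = 2*(2*w^2 + 3*w - 9)/(4*w^3 - 11*w^2 + 5*w + 2)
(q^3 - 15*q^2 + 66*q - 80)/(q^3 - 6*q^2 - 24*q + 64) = (q - 5)/(q + 4)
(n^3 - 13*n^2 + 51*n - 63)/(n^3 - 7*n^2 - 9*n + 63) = (n - 3)/(n + 3)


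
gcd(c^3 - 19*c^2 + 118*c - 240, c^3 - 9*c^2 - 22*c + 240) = c^2 - 14*c + 48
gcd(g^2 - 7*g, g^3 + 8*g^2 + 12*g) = g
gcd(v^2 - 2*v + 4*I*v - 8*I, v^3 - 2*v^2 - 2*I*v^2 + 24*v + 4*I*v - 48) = v^2 + v*(-2 + 4*I) - 8*I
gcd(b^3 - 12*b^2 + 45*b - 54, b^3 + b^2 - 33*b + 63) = b^2 - 6*b + 9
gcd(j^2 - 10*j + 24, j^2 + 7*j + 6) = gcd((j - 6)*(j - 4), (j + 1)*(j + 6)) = 1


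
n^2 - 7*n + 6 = (n - 6)*(n - 1)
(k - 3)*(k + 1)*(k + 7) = k^3 + 5*k^2 - 17*k - 21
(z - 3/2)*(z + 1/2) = z^2 - z - 3/4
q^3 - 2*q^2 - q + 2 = (q - 2)*(q - 1)*(q + 1)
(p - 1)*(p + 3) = p^2 + 2*p - 3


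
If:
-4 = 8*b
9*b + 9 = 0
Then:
No Solution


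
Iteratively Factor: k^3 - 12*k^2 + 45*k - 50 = (k - 5)*(k^2 - 7*k + 10) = (k - 5)^2*(k - 2)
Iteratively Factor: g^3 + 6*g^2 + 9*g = (g + 3)*(g^2 + 3*g) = g*(g + 3)*(g + 3)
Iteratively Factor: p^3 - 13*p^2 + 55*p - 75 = (p - 5)*(p^2 - 8*p + 15) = (p - 5)^2*(p - 3)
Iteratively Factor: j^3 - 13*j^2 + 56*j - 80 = (j - 5)*(j^2 - 8*j + 16) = (j - 5)*(j - 4)*(j - 4)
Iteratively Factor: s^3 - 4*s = (s - 2)*(s^2 + 2*s) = (s - 2)*(s + 2)*(s)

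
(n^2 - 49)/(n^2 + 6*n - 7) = (n - 7)/(n - 1)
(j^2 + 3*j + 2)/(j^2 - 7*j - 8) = (j + 2)/(j - 8)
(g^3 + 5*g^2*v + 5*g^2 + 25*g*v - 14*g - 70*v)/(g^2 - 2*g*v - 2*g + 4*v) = (-g^2 - 5*g*v - 7*g - 35*v)/(-g + 2*v)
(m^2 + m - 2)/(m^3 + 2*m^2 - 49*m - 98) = (m - 1)/(m^2 - 49)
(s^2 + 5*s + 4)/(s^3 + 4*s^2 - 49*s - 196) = (s + 1)/(s^2 - 49)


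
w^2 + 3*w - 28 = (w - 4)*(w + 7)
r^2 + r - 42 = (r - 6)*(r + 7)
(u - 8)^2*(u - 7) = u^3 - 23*u^2 + 176*u - 448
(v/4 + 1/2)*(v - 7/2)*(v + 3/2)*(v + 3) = v^4/4 + 3*v^3/4 - 37*v^2/16 - 153*v/16 - 63/8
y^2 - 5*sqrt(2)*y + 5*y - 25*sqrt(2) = (y + 5)*(y - 5*sqrt(2))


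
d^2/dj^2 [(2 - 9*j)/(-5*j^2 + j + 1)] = 2*((19 - 135*j)*(-5*j^2 + j + 1) - (9*j - 2)*(10*j - 1)^2)/(-5*j^2 + j + 1)^3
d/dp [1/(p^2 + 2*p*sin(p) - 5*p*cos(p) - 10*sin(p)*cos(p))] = (-5*p*sin(p) - 2*p*cos(p) - 2*p - 2*sin(p) + 5*cos(p) + 10*cos(2*p))/((p + 2*sin(p))^2*(p - 5*cos(p))^2)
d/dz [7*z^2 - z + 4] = 14*z - 1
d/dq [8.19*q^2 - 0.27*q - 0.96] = 16.38*q - 0.27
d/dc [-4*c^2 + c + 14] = 1 - 8*c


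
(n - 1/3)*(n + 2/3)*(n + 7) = n^3 + 22*n^2/3 + 19*n/9 - 14/9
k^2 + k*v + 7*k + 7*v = (k + 7)*(k + v)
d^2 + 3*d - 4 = (d - 1)*(d + 4)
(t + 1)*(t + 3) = t^2 + 4*t + 3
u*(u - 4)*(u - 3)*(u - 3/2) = u^4 - 17*u^3/2 + 45*u^2/2 - 18*u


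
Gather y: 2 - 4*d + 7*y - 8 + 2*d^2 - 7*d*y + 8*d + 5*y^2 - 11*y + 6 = 2*d^2 + 4*d + 5*y^2 + y*(-7*d - 4)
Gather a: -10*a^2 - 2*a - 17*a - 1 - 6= -10*a^2 - 19*a - 7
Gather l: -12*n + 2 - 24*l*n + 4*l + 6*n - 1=l*(4 - 24*n) - 6*n + 1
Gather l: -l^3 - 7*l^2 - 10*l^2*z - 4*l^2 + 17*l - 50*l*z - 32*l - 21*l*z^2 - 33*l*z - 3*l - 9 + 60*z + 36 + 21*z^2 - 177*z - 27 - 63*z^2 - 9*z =-l^3 + l^2*(-10*z - 11) + l*(-21*z^2 - 83*z - 18) - 42*z^2 - 126*z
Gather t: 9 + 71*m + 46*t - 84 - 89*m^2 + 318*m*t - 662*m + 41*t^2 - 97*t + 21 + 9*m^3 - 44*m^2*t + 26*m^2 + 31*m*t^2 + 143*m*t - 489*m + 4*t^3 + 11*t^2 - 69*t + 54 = 9*m^3 - 63*m^2 - 1080*m + 4*t^3 + t^2*(31*m + 52) + t*(-44*m^2 + 461*m - 120)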